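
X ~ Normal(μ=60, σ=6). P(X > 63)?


z = (63-60)/6 = 0.5
P(X > 63) = 1 - P(Z ≤ 0.5) = 1 - 0.6915 = 0.3085

P(X > 63) ≈ 0.3085


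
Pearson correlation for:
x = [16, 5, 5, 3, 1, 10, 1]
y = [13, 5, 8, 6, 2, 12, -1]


n=7, Σx=41, Σy=45, Σxy=412, Σx²=417, Σy²=443
r = (7×412 - 41×45)/√((7×417 - 41²)(7×443 - 45²))
= 1039/√(1238×1076) = 1039/√1332088 ≈ 1039/1154.1612 ≈ 0.9002

r ≈ 0.9002


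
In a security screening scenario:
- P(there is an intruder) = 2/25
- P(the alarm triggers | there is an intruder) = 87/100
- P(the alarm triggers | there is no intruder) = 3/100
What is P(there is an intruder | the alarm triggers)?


Using Bayes' theorem:
P(A|B) = P(B|A)·P(A) / P(B)

P(the alarm triggers) = 87/100 × 2/25 + 3/100 × 23/25
= 87/1250 + 69/2500 = 243/2500

P(there is an intruder|the alarm triggers) = (87/1250) / (243/2500) = 58/81

P(there is an intruder|the alarm triggers) = 58/81 ≈ 71.60%


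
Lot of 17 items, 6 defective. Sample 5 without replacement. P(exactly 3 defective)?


Hypergeometric: C(6,3)×C(11,2)/C(17,5)
= 20×55/6188 = 275/1547

P(X=3) = 275/1547 ≈ 17.78%


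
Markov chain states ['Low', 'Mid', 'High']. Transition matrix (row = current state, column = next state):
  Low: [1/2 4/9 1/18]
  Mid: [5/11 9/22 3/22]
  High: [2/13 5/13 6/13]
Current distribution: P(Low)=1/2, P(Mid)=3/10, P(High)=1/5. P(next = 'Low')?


P(next=Low) = Σᵢ P(now=i)×P(i→Low)
= 1/2×1/2 + 3/10×5/11 + 1/5×2/13
= 1/4 + 3/22 + 2/65 = 1193/2860

P = 1193/2860 ≈ 0.4171


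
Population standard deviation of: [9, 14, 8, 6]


Mean = 37/4
  (9-37/4)²=1/16
  (14-37/4)²=361/16
  (8-37/4)²=25/16
  (6-37/4)²=169/16
Σ(x-μ)² = 139/4
σ² = (139/4)/4 = 139/16

σ = √(139/16) ≈ 2.9475


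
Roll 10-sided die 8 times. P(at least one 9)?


P(no 9)^8 = (9/10)^8 = 43046721/100000000
P(≥1) = 1 - 43046721/100000000 = 56953279/100000000

P = 56953279/100000000 ≈ 56.95%


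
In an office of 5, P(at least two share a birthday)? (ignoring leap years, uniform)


P(all different) = Π(365-i)/365 for i=0..4
= 0.972864
P(match) = 1 - 0.972864 = 0.027136

P ≈ 0.0271 ≈ 2.71%


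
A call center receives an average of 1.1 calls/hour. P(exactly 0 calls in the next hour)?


Poisson(λ=1.1): P(X=0) = e^(-λ)×λ^k/k!
= e^(-1.1) × 1.1^0 / 0!
≈ 0.3328710837 × 1 / 1 ≈ 0.332871

P(X=0) ≈ 0.332871 ≈ 33.29%


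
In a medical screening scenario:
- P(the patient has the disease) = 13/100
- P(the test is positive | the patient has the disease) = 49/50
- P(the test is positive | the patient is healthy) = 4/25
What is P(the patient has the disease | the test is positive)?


Using Bayes' theorem:
P(A|B) = P(B|A)·P(A) / P(B)

P(the test is positive) = 49/50 × 13/100 + 4/25 × 87/100
= 637/5000 + 87/625 = 1333/5000

P(the patient has the disease|the test is positive) = (637/5000) / (1333/5000) = 637/1333

P(the patient has the disease|the test is positive) = 637/1333 ≈ 47.79%


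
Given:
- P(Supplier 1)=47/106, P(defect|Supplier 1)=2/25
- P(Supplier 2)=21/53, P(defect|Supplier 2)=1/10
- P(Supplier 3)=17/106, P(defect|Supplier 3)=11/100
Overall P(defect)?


P(B) = Σ P(B|Aᵢ)×P(Aᵢ)
  2/25×47/106 = 47/1325
  1/10×21/53 = 21/530
  11/100×17/106 = 187/10600
Sum = 983/10600

P(defect) = 983/10600 ≈ 9.27%


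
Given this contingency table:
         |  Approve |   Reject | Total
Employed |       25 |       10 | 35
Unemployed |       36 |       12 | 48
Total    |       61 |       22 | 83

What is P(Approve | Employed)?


P(Approve | Employed) = 25/(25+10) = 25/35 = 5/7

P(Approve|Employed) = 5/7 ≈ 71.43%


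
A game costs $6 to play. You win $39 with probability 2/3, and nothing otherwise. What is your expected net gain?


E[gain] = (39-6)×2/3 + (-6)×1/3
= 22 - 2 = 20

Expected net gain = $20 ≈ $20.00


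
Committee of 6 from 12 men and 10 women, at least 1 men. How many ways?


Count by #men:
  1M,5W: C(12,1)×C(10,5)=3024
  2M,4W: C(12,2)×C(10,4)=13860
  3M,3W: C(12,3)×C(10,3)=26400
  4M,2W: C(12,4)×C(10,2)=22275
  5M,1W: C(12,5)×C(10,1)=7920
  6M,0W: C(12,6)×C(10,0)=924
Total = 74403

74403


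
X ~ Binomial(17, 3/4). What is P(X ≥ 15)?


P(X ≥ 15) = Σ P(X=i) for i=15..17
P(X=15) = 243931419/2147483648
P(X=16) = 731794257/17179869184
P(X=17) = 129140163/17179869184
Sum = 703096443/4294967296

P(X ≥ 15) = 703096443/4294967296 ≈ 16.37%


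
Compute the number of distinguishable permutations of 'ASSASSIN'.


Letters: 8, freq: {'A': 2, 'S': 4, 'I': 1, 'N': 1}
8!/(2!×4!×1!×1!) = 40320/48 = 840

840


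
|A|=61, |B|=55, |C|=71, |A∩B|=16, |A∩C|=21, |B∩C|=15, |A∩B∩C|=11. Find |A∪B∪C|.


|A∪B∪C| = 61+55+71-16-21-15+11 = 146

|A∪B∪C| = 146


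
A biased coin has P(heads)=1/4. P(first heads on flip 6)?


Geometric: P(X=6) = (1-p)^(k-1)×p = (3/4)^5×1/4 = 243/4096

P(X=6) = 243/4096 ≈ 5.93%


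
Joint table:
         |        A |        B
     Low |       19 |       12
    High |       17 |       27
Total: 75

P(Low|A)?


P(Low|A) = 19/(19+17) = 19/36

P = 19/36 ≈ 52.78%


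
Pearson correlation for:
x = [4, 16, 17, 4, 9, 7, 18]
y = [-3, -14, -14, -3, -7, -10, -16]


n=7, Σx=75, Σy=-67, Σxy=-907, Σx²=1031, Σy²=815
r = (7×(-907) - 75×(-67))/√((7×1031 - 75²)(7×815 - (-67)²))
= -1324/√(1592×1216) = -1324/√1935872 ≈ -1324/1391.3562 ≈ -0.9516

r ≈ -0.9516


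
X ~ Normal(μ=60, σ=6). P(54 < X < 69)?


z₁=(54-60)/6=-1.0, z₂=(69-60)/6=1.5
P = Φ(1.5) - Φ(-1.0) = 0.933193 - 0.158655 = 0.774538 ≈ 0.7745

P(54 < X < 69) ≈ 0.7745


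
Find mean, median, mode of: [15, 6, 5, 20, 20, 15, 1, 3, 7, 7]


Sorted: [1, 3, 5, 6, 7, 7, 15, 15, 20, 20]
Mean = 99/10
Median = 7
Freq: {15: 2, 6: 1, 5: 1, 20: 2, 1: 1, 3: 1, 7: 2}
Mode: [7, 15, 20]

Mean=99/10, Median=7, Mode=[7, 15, 20]


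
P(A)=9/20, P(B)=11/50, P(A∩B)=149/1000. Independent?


P(A)×P(B) = 99/1000
P(A∩B) = 149/1000
Not equal → NOT independent

No, not independent


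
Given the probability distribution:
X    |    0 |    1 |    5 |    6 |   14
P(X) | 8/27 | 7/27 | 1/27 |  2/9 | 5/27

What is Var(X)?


E[X] = 118/27
E[X²] = 1228/27
Var(X) = E[X²] - (E[X])² = 1228/27 - 13924/729 = 19232/729

Var(X) = 19232/729 ≈ 26.3813


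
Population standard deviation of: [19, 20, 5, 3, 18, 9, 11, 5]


Mean = 90/8 = 45/4
  (19-45/4)²=961/16
  (20-45/4)²=1225/16
  (5-45/4)²=625/16
  (3-45/4)²=1089/16
  (18-45/4)²=729/16
  (9-45/4)²=81/16
  (11-45/4)²=1/16
  (5-45/4)²=625/16
Σ(x-μ)² = 667/2
σ² = (667/2)/8 = 667/16

σ = √(667/16) ≈ 6.4566


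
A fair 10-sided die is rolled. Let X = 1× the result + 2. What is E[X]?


E[die] = (1+10)/2 = 11/2
E[X] = 1×11/2 + 2 = 15/2

E[X] = 15/2


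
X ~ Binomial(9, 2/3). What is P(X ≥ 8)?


P(X ≥ 8) = Σ P(X=i) for i=8..9
P(X=8) = 256/2187
P(X=9) = 512/19683
Sum = 2816/19683

P(X ≥ 8) = 2816/19683 ≈ 14.31%


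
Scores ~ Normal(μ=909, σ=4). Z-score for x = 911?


z = (x - μ)/σ = (911 - 909)/4 = 0.5

z = 0.5


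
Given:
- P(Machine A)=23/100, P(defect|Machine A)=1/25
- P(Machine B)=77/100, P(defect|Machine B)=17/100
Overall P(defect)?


P(B) = Σ P(B|Aᵢ)×P(Aᵢ)
  1/25×23/100 = 23/2500
  17/100×77/100 = 1309/10000
Sum = 1401/10000

P(defect) = 1401/10000 ≈ 14.01%


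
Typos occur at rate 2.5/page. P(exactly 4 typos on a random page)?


Poisson(λ=2.5): P(X=4) = e^(-λ)×λ^k/k!
= e^(-2.5) × 2.5^4 / 4!
≈ 0.08208499862 × 39.0625 / 24 ≈ 0.133602

P(X=4) ≈ 0.133602 ≈ 13.36%


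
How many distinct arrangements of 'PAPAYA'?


Letters: 6, freq: {'P': 2, 'A': 3, 'Y': 1}
6!/(2!×3!×1!) = 720/12 = 60

60


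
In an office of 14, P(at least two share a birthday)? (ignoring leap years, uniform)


P(all different) = Π(365-i)/365 for i=0..13
= 0.776897
P(match) = 1 - 0.776897 = 0.223103

P ≈ 0.2231 ≈ 22.31%


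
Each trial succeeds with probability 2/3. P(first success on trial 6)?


Geometric: P(X=6) = (1-p)^(k-1)×p = (1/3)^5×2/3 = 2/729

P(X=6) = 2/729 ≈ 0.27%


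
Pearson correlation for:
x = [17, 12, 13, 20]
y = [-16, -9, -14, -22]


n=4, Σx=62, Σy=-61, Σxy=-1002, Σx²=1002, Σy²=1017
r = (4×(-1002) - 62×(-61))/√((4×1002 - 62²)(4×1017 - (-61)²))
= -226/√(164×347) = -226/√56908 ≈ -226/238.5540 ≈ -0.9474

r ≈ -0.9474


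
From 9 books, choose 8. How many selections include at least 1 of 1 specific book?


Complement: C(9,8) - C(8,8) = 9 - 1 = 8

8


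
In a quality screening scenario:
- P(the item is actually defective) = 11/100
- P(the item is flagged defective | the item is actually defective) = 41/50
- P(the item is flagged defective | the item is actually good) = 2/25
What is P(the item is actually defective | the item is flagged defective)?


Using Bayes' theorem:
P(A|B) = P(B|A)·P(A) / P(B)

P(the item is flagged defective) = 41/50 × 11/100 + 2/25 × 89/100
= 451/5000 + 89/1250 = 807/5000

P(the item is actually defective|the item is flagged defective) = (451/5000) / (807/5000) = 451/807

P(the item is actually defective|the item is flagged defective) = 451/807 ≈ 55.89%


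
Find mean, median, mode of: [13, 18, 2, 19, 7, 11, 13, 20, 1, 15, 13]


Sorted: [1, 2, 7, 11, 13, 13, 13, 15, 18, 19, 20]
Mean = 132/11 = 12
Median = 13
Freq: {13: 3, 18: 1, 2: 1, 19: 1, 7: 1, 11: 1, 20: 1, 1: 1, 15: 1}
Mode: [13]

Mean=12, Median=13, Mode=13


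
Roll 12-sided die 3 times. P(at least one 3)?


P(no 3)^3 = (11/12)^3 = 1331/1728
P(≥1) = 1 - 1331/1728 = 397/1728

P = 397/1728 ≈ 22.97%


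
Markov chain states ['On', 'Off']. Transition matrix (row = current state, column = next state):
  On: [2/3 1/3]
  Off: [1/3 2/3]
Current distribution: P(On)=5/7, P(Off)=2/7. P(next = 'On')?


P(next=On) = Σᵢ P(now=i)×P(i→On)
= 5/7×2/3 + 2/7×1/3
= 10/21 + 2/21 = 4/7

P = 4/7 ≈ 0.5714


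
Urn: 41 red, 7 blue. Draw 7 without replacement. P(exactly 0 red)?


Hypergeometric: C(41,0)×C(7,7)/C(48,7)
= 1×1/73629072 = 1/73629072

P(X=0) = 1/73629072 ≈ 0.00%


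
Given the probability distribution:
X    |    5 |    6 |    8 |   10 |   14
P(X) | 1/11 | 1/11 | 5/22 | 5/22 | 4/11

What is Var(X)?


E[X] = 112/11
E[X²] = 1255/11
Var(X) = E[X²] - (E[X])² = 1255/11 - 12544/121 = 1261/121

Var(X) = 1261/121 ≈ 10.4215


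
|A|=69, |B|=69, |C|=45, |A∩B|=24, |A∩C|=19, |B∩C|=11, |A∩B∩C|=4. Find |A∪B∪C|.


|A∪B∪C| = 69+69+45-24-19-11+4 = 133

|A∪B∪C| = 133


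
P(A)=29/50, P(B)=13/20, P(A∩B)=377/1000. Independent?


P(A)×P(B) = 377/1000
P(A∩B) = 377/1000
Equal ✓ → Independent

Yes, independent


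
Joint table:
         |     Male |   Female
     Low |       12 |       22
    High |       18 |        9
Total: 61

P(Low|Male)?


P(Low|Male) = 12/(12+18) = 12/30 = 2/5

P = 2/5 ≈ 40.00%


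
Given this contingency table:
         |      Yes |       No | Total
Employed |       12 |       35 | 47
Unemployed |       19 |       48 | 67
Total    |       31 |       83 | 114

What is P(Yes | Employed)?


P(Yes | Employed) = 12/(12+35) = 12/47

P(Yes|Employed) = 12/47 ≈ 25.53%


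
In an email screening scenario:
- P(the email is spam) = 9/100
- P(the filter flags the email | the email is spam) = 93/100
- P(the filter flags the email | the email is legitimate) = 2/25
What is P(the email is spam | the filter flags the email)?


Using Bayes' theorem:
P(A|B) = P(B|A)·P(A) / P(B)

P(the filter flags the email) = 93/100 × 9/100 + 2/25 × 91/100
= 837/10000 + 91/1250 = 313/2000

P(the email is spam|the filter flags the email) = (837/10000) / (313/2000) = 837/1565

P(the email is spam|the filter flags the email) = 837/1565 ≈ 53.48%


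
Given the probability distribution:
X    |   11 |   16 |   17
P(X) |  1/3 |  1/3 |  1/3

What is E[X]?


E[X] = Σ x·P(X=x)
= (11)×(1/3) + (16)×(1/3) + (17)×(1/3)
= 44/3

E[X] = 44/3


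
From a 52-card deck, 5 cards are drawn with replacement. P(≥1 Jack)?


P(not a Jack) = 48/52 = 12/13
P(none in 5 draws) = (12/13)^5 = 248832/371293
P(≥1 Jack) = 1 - 248832/371293 = 122461/371293

P = 122461/371293 ≈ 32.98%


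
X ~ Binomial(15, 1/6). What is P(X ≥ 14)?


P(X ≥ 14) = Σ P(X=i) for i=14..15
P(X=14) = 25/156728328192
P(X=15) = 1/470184984576
Sum = 19/117546246144

P(X ≥ 14) = 19/117546246144 ≈ 0.00%


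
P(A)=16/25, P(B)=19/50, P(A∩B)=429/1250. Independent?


P(A)×P(B) = 152/625
P(A∩B) = 429/1250
Not equal → NOT independent

No, not independent


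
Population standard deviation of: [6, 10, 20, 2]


Mean = 38/4 = 19/2
  (6-19/2)²=49/4
  (10-19/2)²=1/4
  (20-19/2)²=441/4
  (2-19/2)²=225/4
Σ(x-μ)² = 179
σ² = 179/4

σ = √(179/4) ≈ 6.6895


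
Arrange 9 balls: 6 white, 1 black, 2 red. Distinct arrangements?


9!/(6!×1!×2!) = 252

252


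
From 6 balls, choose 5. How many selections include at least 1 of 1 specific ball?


Complement: C(6,5) - C(5,5) = 6 - 1 = 5

5


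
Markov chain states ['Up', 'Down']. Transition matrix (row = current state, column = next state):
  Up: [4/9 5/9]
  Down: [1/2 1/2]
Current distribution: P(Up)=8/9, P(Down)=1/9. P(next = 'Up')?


P(next=Up) = Σᵢ P(now=i)×P(i→Up)
= 8/9×4/9 + 1/9×1/2
= 32/81 + 1/18 = 73/162

P = 73/162 ≈ 0.4506


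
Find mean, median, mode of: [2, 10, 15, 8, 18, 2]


Sorted: [2, 2, 8, 10, 15, 18]
Mean = 55/6
Median = 9
Freq: {2: 2, 10: 1, 15: 1, 8: 1, 18: 1}
Mode: [2]

Mean=55/6, Median=9, Mode=2


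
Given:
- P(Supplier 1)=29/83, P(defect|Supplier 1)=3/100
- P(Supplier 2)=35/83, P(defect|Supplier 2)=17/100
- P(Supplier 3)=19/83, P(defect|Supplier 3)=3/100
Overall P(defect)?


P(B) = Σ P(B|Aᵢ)×P(Aᵢ)
  3/100×29/83 = 87/8300
  17/100×35/83 = 119/1660
  3/100×19/83 = 57/8300
Sum = 739/8300

P(defect) = 739/8300 ≈ 8.90%


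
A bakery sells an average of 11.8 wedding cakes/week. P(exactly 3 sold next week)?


Poisson(λ=11.8): P(X=3) = e^(-λ)×λ^k/k!
= e^(-11.8) × 11.8^3 / 3!
≈ 7.504557915e-06 × 1643.032 / 6 ≈ 0.002055

P(X=3) ≈ 0.002055 ≈ 0.21%


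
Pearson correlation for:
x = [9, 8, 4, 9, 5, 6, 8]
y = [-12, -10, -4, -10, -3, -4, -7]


n=7, Σx=49, Σy=-50, Σxy=-389, Σx²=367, Σy²=434
r = (7×(-389) - 49×(-50))/√((7×367 - 49²)(7×434 - (-50)²))
= -273/√(168×538) = -273/√90384 ≈ -273/300.6393 ≈ -0.9081

r ≈ -0.9081


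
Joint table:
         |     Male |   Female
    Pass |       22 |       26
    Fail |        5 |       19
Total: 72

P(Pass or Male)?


P(Pass∨Male) = P(Pass) + P(Male) - P(Pass∧Male)
= (48 + 27 - 22)/72 = 53/72

P = 53/72 ≈ 73.61%


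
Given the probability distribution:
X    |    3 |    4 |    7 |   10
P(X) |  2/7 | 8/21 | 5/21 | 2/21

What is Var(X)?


E[X] = 5
E[X²] = 209/7
Var(X) = E[X²] - (E[X])² = 209/7 - 25 = 34/7

Var(X) = 34/7 ≈ 4.8571


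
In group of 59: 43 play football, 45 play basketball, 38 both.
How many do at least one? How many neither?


|A∪B| = 43+45-38 = 50
Neither = 59-50 = 9

At least one: 50; Neither: 9


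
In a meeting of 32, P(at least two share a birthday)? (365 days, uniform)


P(all different) = Π(365-i)/365 for i=0..31
= 0.246652
P(match) = 1 - 0.246652 = 0.753348

P ≈ 0.7533 ≈ 75.33%


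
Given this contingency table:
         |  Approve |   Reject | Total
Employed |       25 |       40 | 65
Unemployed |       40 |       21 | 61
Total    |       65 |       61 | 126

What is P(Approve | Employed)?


P(Approve | Employed) = 25/(25+40) = 25/65 = 5/13

P(Approve|Employed) = 5/13 ≈ 38.46%


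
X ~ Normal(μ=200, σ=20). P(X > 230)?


z = (230-200)/20 = 1.5
P(X > 230) = 1 - P(Z ≤ 1.5) = 1 - 0.9332 = 0.0668

P(X > 230) ≈ 0.0668


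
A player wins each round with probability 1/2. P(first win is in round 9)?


Geometric: P(X=9) = (1-p)^(k-1)×p = (1/2)^8×1/2 = 1/512

P(X=9) = 1/512 ≈ 0.20%


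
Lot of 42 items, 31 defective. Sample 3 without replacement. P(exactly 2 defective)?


Hypergeometric: C(31,2)×C(11,1)/C(42,3)
= 465×11/11480 = 1023/2296

P(X=2) = 1023/2296 ≈ 44.56%


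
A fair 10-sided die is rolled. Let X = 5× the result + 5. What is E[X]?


E[die] = (1+10)/2 = 11/2
E[X] = 5×11/2 + 5 = 65/2

E[X] = 65/2


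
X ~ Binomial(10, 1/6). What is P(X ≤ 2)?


P(X ≤ 2) = Σ P(X=i) for i=0..2
P(X=0) = 9765625/60466176
P(X=1) = 9765625/30233088
P(X=2) = 1953125/6718464
Sum = 1953125/2519424

P(X ≤ 2) = 1953125/2519424 ≈ 77.52%


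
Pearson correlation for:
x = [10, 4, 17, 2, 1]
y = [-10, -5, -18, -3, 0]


n=5, Σx=34, Σy=-36, Σxy=-432, Σx²=410, Σy²=458
r = (5×(-432) - 34×(-36))/√((5×410 - 34²)(5×458 - (-36)²))
= -936/√(894×994) = -936/√888636 ≈ -936/942.6749 ≈ -0.9929

r ≈ -0.9929


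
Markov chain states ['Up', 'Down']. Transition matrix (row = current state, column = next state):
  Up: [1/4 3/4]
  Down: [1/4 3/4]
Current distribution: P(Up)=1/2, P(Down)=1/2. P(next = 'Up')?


P(next=Up) = Σᵢ P(now=i)×P(i→Up)
= 1/2×1/4 + 1/2×1/4
= 1/8 + 1/8 = 1/4

P = 1/4 ≈ 0.2500


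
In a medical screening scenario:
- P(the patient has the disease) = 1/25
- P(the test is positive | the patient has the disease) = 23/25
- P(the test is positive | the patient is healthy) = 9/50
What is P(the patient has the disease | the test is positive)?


Using Bayes' theorem:
P(A|B) = P(B|A)·P(A) / P(B)

P(the test is positive) = 23/25 × 1/25 + 9/50 × 24/25
= 23/625 + 108/625 = 131/625

P(the patient has the disease|the test is positive) = (23/625) / (131/625) = 23/131

P(the patient has the disease|the test is positive) = 23/131 ≈ 17.56%


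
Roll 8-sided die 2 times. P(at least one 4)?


P(no 4)^2 = (7/8)^2 = 49/64
P(≥1) = 1 - 49/64 = 15/64

P = 15/64 ≈ 23.44%


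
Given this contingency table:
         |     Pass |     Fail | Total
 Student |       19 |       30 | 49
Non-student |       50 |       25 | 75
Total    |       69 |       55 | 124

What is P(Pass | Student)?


P(Pass | Student) = 19/(19+30) = 19/49

P(Pass|Student) = 19/49 ≈ 38.78%


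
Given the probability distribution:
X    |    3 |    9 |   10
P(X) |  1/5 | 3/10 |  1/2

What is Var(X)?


E[X] = 83/10
E[X²] = 761/10
Var(X) = E[X²] - (E[X])² = 761/10 - 6889/100 = 721/100

Var(X) = 721/100 ≈ 7.2100


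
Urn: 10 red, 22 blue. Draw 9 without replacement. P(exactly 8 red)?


Hypergeometric: C(10,8)×C(22,1)/C(32,9)
= 45×22/28048800 = 33/934960

P(X=8) = 33/934960 ≈ 0.00%


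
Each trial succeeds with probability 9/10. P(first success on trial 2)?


Geometric: P(X=2) = (1-p)^(k-1)×p = (1/10)^1×9/10 = 9/100

P(X=2) = 9/100 ≈ 9.00%


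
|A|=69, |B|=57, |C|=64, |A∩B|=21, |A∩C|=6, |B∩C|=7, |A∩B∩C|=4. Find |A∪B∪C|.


|A∪B∪C| = 69+57+64-21-6-7+4 = 160

|A∪B∪C| = 160


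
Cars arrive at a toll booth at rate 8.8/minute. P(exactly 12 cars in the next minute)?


Poisson(λ=8.8): P(X=12) = e^(-λ)×λ^k/k!
= e^(-8.8) × 8.8^12 / 12!
≈ 0.0001507330751 × 215671155822 / 479001600 ≈ 0.067868

P(X=12) ≈ 0.067868 ≈ 6.79%


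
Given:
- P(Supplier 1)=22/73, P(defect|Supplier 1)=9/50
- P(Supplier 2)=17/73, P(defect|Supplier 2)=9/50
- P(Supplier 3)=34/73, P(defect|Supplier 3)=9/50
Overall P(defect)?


P(B) = Σ P(B|Aᵢ)×P(Aᵢ)
  9/50×22/73 = 99/1825
  9/50×17/73 = 153/3650
  9/50×34/73 = 153/1825
Sum = 9/50

P(defect) = 9/50 ≈ 18.00%


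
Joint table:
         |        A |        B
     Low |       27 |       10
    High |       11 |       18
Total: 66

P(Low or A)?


P(Low∨A) = P(Low) + P(A) - P(Low∧A)
= (37 + 38 - 27)/66 = 48/66 = 8/11

P = 8/11 ≈ 72.73%


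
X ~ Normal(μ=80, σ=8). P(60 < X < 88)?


z₁=(60-80)/8=-2.5, z₂=(88-80)/8=1.0
P = Φ(1.0) - Φ(-2.5) = 0.841345 - 0.006210 = 0.835135 ≈ 0.8351

P(60 < X < 88) ≈ 0.8351


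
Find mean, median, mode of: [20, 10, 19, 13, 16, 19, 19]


Sorted: [10, 13, 16, 19, 19, 19, 20]
Mean = 116/7
Median = 19
Freq: {20: 1, 10: 1, 19: 3, 13: 1, 16: 1}
Mode: [19]

Mean=116/7, Median=19, Mode=19


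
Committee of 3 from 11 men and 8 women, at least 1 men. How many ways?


Count by #men:
  1M,2W: C(11,1)×C(8,2)=308
  2M,1W: C(11,2)×C(8,1)=440
  3M,0W: C(11,3)×C(8,0)=165
Total = 913

913


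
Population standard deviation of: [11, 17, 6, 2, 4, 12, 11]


Mean = 63/7 = 9
  (11-9)²=4
  (17-9)²=64
  (6-9)²=9
  (2-9)²=49
  (4-9)²=25
  (12-9)²=9
  (11-9)²=4
Σ(x-μ)² = 164
σ² = 164/7

σ = √(164/7) ≈ 4.8403


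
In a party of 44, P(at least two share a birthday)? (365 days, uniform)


P(all different) = Π(365-i)/365 for i=0..43
= 0.067115
P(match) = 1 - 0.067115 = 0.932885

P ≈ 0.9329 ≈ 93.29%


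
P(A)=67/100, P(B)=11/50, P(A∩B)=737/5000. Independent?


P(A)×P(B) = 737/5000
P(A∩B) = 737/5000
Equal ✓ → Independent

Yes, independent


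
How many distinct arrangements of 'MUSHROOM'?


Letters: 8, freq: {'M': 2, 'U': 1, 'S': 1, 'H': 1, 'R': 1, 'O': 2}
8!/(2!×1!×1!×1!×1!×2!) = 40320/4 = 10080

10080


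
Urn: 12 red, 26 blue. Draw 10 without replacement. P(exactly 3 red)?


Hypergeometric: C(12,3)×C(26,7)/C(38,10)
= 220×657800/472733756 = 3289000/10743949

P(X=3) = 3289000/10743949 ≈ 30.61%


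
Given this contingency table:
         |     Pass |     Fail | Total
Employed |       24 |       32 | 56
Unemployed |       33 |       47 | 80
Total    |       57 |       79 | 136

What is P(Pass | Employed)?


P(Pass | Employed) = 24/(24+32) = 24/56 = 3/7

P(Pass|Employed) = 3/7 ≈ 42.86%


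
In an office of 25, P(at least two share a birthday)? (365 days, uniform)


P(all different) = Π(365-i)/365 for i=0..24
= 0.431300
P(match) = 1 - 0.431300 = 0.568700

P ≈ 0.5687 ≈ 56.87%


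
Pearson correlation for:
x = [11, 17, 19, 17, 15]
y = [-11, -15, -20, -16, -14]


n=5, Σx=79, Σy=-76, Σxy=-1238, Σx²=1285, Σy²=1198
r = (5×(-1238) - 79×(-76))/√((5×1285 - 79²)(5×1198 - (-76)²))
= -186/√(184×214) = -186/√39376 ≈ -186/198.4339 ≈ -0.9373

r ≈ -0.9373


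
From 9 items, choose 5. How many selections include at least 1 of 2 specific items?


Complement: C(9,5) - C(7,5) = 126 - 21 = 105

105


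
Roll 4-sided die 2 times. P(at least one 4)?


P(no 4)^2 = (3/4)^2 = 9/16
P(≥1) = 1 - 9/16 = 7/16

P = 7/16 ≈ 43.75%


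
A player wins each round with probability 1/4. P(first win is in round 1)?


Geometric: P(X=1) = (1-p)^(k-1)×p = (3/4)^0×1/4 = 1/4

P(X=1) = 1/4 ≈ 25.00%


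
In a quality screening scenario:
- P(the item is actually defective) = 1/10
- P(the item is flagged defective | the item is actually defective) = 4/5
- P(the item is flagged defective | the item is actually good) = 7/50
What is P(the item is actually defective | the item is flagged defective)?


Using Bayes' theorem:
P(A|B) = P(B|A)·P(A) / P(B)

P(the item is flagged defective) = 4/5 × 1/10 + 7/50 × 9/10
= 2/25 + 63/500 = 103/500

P(the item is actually defective|the item is flagged defective) = (2/25) / (103/500) = 40/103

P(the item is actually defective|the item is flagged defective) = 40/103 ≈ 38.83%


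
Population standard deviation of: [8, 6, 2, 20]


Mean = 36/4 = 9
  (8-9)²=1
  (6-9)²=9
  (2-9)²=49
  (20-9)²=121
Σ(x-μ)² = 180
σ² = 180/4 = 45

σ = √(45) ≈ 6.7082


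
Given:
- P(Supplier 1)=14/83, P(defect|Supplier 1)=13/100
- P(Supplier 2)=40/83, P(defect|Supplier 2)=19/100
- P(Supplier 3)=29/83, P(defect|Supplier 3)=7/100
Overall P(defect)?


P(B) = Σ P(B|Aᵢ)×P(Aᵢ)
  13/100×14/83 = 91/4150
  19/100×40/83 = 38/415
  7/100×29/83 = 203/8300
Sum = 229/1660

P(defect) = 229/1660 ≈ 13.80%


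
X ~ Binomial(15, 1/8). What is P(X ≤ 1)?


P(X ≤ 1) = Σ P(X=i) for i=0..1
P(X=0) = 4747561509943/35184372088832
P(X=1) = 10173346092735/35184372088832
Sum = 7460453801339/17592186044416

P(X ≤ 1) = 7460453801339/17592186044416 ≈ 42.41%


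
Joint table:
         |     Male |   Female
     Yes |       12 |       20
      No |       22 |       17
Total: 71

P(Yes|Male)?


P(Yes|Male) = 12/(12+22) = 12/34 = 6/17

P = 6/17 ≈ 35.29%


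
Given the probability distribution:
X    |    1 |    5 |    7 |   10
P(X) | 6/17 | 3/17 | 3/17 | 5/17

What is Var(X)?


E[X] = 92/17
E[X²] = 728/17
Var(X) = E[X²] - (E[X])² = 728/17 - 8464/289 = 3912/289

Var(X) = 3912/289 ≈ 13.5363


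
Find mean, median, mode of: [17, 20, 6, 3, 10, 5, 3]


Sorted: [3, 3, 5, 6, 10, 17, 20]
Mean = 64/7
Median = 6
Freq: {17: 1, 20: 1, 6: 1, 3: 2, 10: 1, 5: 1}
Mode: [3]

Mean=64/7, Median=6, Mode=3


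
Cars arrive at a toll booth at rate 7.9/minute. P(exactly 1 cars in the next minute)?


Poisson(λ=7.9): P(X=1) = e^(-λ)×λ^k/k!
= e^(-7.9) × 7.9^1 / 1!
≈ 0.0003707435405 × 7.9 / 1 ≈ 0.002929

P(X=1) ≈ 0.002929 ≈ 0.29%


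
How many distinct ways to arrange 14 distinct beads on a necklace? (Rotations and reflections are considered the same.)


Free circular arrangements: rotations and reflections both identified.
(n-1)!/2 = 13!/2 = 6227020800/2 = 3113510400

3113510400


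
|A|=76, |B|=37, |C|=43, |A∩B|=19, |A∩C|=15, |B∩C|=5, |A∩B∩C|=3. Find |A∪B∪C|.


|A∪B∪C| = 76+37+43-19-15-5+3 = 120

|A∪B∪C| = 120


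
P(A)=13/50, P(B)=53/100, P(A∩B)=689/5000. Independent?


P(A)×P(B) = 689/5000
P(A∩B) = 689/5000
Equal ✓ → Independent

Yes, independent


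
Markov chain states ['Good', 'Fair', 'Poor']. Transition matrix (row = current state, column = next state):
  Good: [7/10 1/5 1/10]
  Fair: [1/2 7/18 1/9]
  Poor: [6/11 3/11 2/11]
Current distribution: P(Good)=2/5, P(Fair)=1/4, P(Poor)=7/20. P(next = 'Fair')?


P(next=Fair) = Σᵢ P(now=i)×P(i→Fair)
= 2/5×1/5 + 1/4×7/18 + 7/20×3/11
= 2/25 + 7/72 + 21/220 = 5399/19800

P = 5399/19800 ≈ 0.2727


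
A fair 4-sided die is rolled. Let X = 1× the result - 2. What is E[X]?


E[die] = (1+4)/2 = 5/2
E[X] = 1×5/2 - 2 = 1/2

E[X] = 1/2


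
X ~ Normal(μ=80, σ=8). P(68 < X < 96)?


z₁=(68-80)/8=-1.5, z₂=(96-80)/8=2.0
P = Φ(2.0) - Φ(-1.5) = 0.977250 - 0.066807 = 0.910443 ≈ 0.9104

P(68 < X < 96) ≈ 0.9104


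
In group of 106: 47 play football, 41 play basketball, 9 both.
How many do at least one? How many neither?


|A∪B| = 47+41-9 = 79
Neither = 106-79 = 27

At least one: 79; Neither: 27


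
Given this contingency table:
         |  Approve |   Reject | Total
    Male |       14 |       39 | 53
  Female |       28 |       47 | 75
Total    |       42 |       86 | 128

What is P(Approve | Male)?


P(Approve | Male) = 14/(14+39) = 14/53

P(Approve|Male) = 14/53 ≈ 26.42%


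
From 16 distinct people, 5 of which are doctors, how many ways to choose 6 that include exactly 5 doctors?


Choose 5 of the 5 doctors and 1 of the other 11 people:
C(5,5)×C(11,1) = 1×11 = 11

11


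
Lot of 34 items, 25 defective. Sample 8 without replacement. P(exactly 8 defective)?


Hypergeometric: C(25,8)×C(9,0)/C(34,8)
= 1081575×1/18156204 = 10925/183396

P(X=8) = 10925/183396 ≈ 5.96%


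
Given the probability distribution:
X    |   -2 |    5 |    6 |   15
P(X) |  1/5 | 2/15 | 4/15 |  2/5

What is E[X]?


E[X] = Σ x·P(X=x)
= (-2)×(1/5) + (5)×(2/15) + (6)×(4/15) + (15)×(2/5)
= 118/15

E[X] = 118/15


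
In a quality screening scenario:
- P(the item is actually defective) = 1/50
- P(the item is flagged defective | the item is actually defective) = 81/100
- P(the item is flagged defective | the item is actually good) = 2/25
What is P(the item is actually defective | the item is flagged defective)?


Using Bayes' theorem:
P(A|B) = P(B|A)·P(A) / P(B)

P(the item is flagged defective) = 81/100 × 1/50 + 2/25 × 49/50
= 81/5000 + 49/625 = 473/5000

P(the item is actually defective|the item is flagged defective) = (81/5000) / (473/5000) = 81/473

P(the item is actually defective|the item is flagged defective) = 81/473 ≈ 17.12%


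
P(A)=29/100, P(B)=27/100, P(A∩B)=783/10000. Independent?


P(A)×P(B) = 783/10000
P(A∩B) = 783/10000
Equal ✓ → Independent

Yes, independent


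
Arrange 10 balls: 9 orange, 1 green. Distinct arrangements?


10!/(9!×1!) = 10

10


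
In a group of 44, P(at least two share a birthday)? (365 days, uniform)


P(all different) = Π(365-i)/365 for i=0..43
= 0.067115
P(match) = 1 - 0.067115 = 0.932885

P ≈ 0.9329 ≈ 93.29%


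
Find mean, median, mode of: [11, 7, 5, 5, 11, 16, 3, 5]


Sorted: [3, 5, 5, 5, 7, 11, 11, 16]
Mean = 63/8
Median = 6
Freq: {11: 2, 7: 1, 5: 3, 16: 1, 3: 1}
Mode: [5]

Mean=63/8, Median=6, Mode=5


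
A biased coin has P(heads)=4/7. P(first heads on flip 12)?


Geometric: P(X=12) = (1-p)^(k-1)×p = (3/7)^11×4/7 = 708588/13841287201

P(X=12) = 708588/13841287201 ≈ 0.01%


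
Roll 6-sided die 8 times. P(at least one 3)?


P(no 3)^8 = (5/6)^8 = 390625/1679616
P(≥1) = 1 - 390625/1679616 = 1288991/1679616

P = 1288991/1679616 ≈ 76.74%


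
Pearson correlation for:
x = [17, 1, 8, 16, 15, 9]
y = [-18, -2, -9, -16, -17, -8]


n=6, Σx=66, Σy=-70, Σxy=-963, Σx²=916, Σy²=1018
r = (6×(-963) - 66×(-70))/√((6×916 - 66²)(6×1018 - (-70)²))
= -1158/√(1140×1208) = -1158/√1377120 ≈ -1158/1173.5076 ≈ -0.9868

r ≈ -0.9868


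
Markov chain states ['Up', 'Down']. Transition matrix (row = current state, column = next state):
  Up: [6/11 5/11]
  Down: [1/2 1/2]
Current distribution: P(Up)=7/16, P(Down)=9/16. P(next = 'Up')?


P(next=Up) = Σᵢ P(now=i)×P(i→Up)
= 7/16×6/11 + 9/16×1/2
= 21/88 + 9/32 = 183/352

P = 183/352 ≈ 0.5199


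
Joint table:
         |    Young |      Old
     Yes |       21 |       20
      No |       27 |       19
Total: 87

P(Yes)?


P(Yes) = (21+20)/87 = 41/87

P(Yes) = 41/87 ≈ 47.13%


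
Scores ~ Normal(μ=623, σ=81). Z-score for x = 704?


z = (x - μ)/σ = (704 - 623)/81 = 1.0

z = 1.0


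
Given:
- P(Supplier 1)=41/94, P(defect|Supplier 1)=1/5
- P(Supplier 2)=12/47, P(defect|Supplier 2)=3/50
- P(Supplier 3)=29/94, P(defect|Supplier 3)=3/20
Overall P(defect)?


P(B) = Σ P(B|Aᵢ)×P(Aᵢ)
  1/5×41/94 = 41/470
  3/50×12/47 = 18/1175
  3/20×29/94 = 87/1880
Sum = 1399/9400

P(defect) = 1399/9400 ≈ 14.88%


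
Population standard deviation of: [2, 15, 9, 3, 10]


Mean = 39/5
  (2-39/5)²=841/25
  (15-39/5)²=1296/25
  (9-39/5)²=36/25
  (3-39/5)²=576/25
  (10-39/5)²=121/25
Σ(x-μ)² = 574/5
σ² = (574/5)/5 = 574/25

σ = √(574/25) ≈ 4.7917


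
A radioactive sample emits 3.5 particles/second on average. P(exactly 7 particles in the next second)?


Poisson(λ=3.5): P(X=7) = e^(-λ)×λ^k/k!
= e^(-3.5) × 3.5^7 / 7!
≈ 0.03019738342 × 6433.9296875 / 5040 ≈ 0.038549

P(X=7) ≈ 0.038549 ≈ 3.85%


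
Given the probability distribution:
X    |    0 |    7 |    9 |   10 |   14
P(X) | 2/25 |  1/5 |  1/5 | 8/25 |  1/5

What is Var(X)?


E[X] = 46/5
E[X²] = 486/5
Var(X) = E[X²] - (E[X])² = 486/5 - 2116/25 = 314/25

Var(X) = 314/25 ≈ 12.5600


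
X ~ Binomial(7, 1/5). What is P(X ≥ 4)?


P(X ≥ 4) = Σ P(X=i) for i=4..7
P(X=4) = 448/15625
P(X=5) = 336/78125
P(X=6) = 28/78125
P(X=7) = 1/78125
Sum = 521/15625

P(X ≥ 4) = 521/15625 ≈ 3.33%


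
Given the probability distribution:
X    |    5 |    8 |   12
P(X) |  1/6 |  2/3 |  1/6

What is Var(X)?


E[X] = 49/6
E[X²] = 425/6
Var(X) = E[X²] - (E[X])² = 425/6 - 2401/36 = 149/36

Var(X) = 149/36 ≈ 4.1389


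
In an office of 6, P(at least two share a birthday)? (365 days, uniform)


P(all different) = Π(365-i)/365 for i=0..5
= 0.959538
P(match) = 1 - 0.959538 = 0.040462

P ≈ 0.0405 ≈ 4.05%


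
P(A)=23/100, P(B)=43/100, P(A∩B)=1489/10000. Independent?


P(A)×P(B) = 989/10000
P(A∩B) = 1489/10000
Not equal → NOT independent

No, not independent


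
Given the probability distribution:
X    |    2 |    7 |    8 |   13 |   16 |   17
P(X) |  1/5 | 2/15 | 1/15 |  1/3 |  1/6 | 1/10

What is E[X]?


E[X] = Σ x·P(X=x)
= (2)×(1/5) + (7)×(2/15) + (8)×(1/15) + (13)×(1/3) + (16)×(1/6) + (17)×(1/10)
= 317/30

E[X] = 317/30


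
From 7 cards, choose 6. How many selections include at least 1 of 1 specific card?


Complement: C(7,6) - C(6,6) = 7 - 1 = 6

6


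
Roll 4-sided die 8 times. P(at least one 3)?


P(no 3)^8 = (3/4)^8 = 6561/65536
P(≥1) = 1 - 6561/65536 = 58975/65536

P = 58975/65536 ≈ 89.99%


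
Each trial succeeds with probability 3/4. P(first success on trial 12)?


Geometric: P(X=12) = (1-p)^(k-1)×p = (1/4)^11×3/4 = 3/16777216

P(X=12) = 3/16777216 ≈ 0.00%


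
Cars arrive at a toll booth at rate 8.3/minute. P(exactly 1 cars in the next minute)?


Poisson(λ=8.3): P(X=1) = e^(-λ)×λ^k/k!
= e^(-8.3) × 8.3^1 / 1!
≈ 0.0002485168271 × 8.3 / 1 ≈ 0.002063

P(X=1) ≈ 0.002063 ≈ 0.21%


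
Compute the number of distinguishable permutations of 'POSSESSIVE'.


Letters: 10, freq: {'P': 1, 'O': 1, 'S': 4, 'E': 2, 'I': 1, 'V': 1}
10!/(1!×1!×4!×2!×1!×1!) = 3628800/48 = 75600

75600


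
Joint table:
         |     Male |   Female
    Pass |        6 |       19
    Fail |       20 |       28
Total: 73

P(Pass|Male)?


P(Pass|Male) = 6/(6+20) = 6/26 = 3/13

P = 3/13 ≈ 23.08%


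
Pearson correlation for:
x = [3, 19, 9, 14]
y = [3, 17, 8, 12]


n=4, Σx=45, Σy=40, Σxy=572, Σx²=647, Σy²=506
r = (4×572 - 45×40)/√((4×647 - 45²)(4×506 - 40²))
= 488/√(563×424) = 488/√238712 ≈ 488/488.5816 ≈ 0.9988

r ≈ 0.9988


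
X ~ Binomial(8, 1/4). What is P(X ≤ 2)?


P(X ≤ 2) = Σ P(X=i) for i=0..2
P(X=0) = 6561/65536
P(X=1) = 2187/8192
P(X=2) = 5103/16384
Sum = 44469/65536

P(X ≤ 2) = 44469/65536 ≈ 67.85%


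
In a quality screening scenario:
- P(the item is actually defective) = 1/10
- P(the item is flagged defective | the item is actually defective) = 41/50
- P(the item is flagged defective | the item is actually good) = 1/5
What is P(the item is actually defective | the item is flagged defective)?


Using Bayes' theorem:
P(A|B) = P(B|A)·P(A) / P(B)

P(the item is flagged defective) = 41/50 × 1/10 + 1/5 × 9/10
= 41/500 + 9/50 = 131/500

P(the item is actually defective|the item is flagged defective) = (41/500) / (131/500) = 41/131

P(the item is actually defective|the item is flagged defective) = 41/131 ≈ 31.30%


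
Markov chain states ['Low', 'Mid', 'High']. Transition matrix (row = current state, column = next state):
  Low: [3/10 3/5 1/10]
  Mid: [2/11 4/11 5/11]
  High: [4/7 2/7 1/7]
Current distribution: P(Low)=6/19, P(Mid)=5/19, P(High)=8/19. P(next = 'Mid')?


P(next=Mid) = Σᵢ P(now=i)×P(i→Mid)
= 6/19×3/5 + 5/19×4/11 + 8/19×2/7
= 18/95 + 20/209 + 16/133 = 2966/7315

P = 2966/7315 ≈ 0.4055


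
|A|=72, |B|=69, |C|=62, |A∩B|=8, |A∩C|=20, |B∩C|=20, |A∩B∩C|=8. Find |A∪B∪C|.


|A∪B∪C| = 72+69+62-8-20-20+8 = 163

|A∪B∪C| = 163


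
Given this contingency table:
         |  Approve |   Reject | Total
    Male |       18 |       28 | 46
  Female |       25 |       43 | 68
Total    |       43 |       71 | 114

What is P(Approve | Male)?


P(Approve | Male) = 18/(18+28) = 18/46 = 9/23

P(Approve|Male) = 9/23 ≈ 39.13%


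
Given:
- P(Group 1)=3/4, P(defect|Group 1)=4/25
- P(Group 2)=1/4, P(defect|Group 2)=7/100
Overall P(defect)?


P(B) = Σ P(B|Aᵢ)×P(Aᵢ)
  4/25×3/4 = 3/25
  7/100×1/4 = 7/400
Sum = 11/80

P(defect) = 11/80 ≈ 13.75%


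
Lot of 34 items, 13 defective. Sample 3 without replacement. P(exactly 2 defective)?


Hypergeometric: C(13,2)×C(21,1)/C(34,3)
= 78×21/5984 = 819/2992

P(X=2) = 819/2992 ≈ 27.37%


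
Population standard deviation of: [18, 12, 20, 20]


Mean = 70/4 = 35/2
  (18-35/2)²=1/4
  (12-35/2)²=121/4
  (20-35/2)²=25/4
  (20-35/2)²=25/4
Σ(x-μ)² = 43
σ² = 43/4

σ = √(43/4) ≈ 3.2787


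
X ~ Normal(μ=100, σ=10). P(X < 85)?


z = (85-100)/10 = -1.5
P(Z < -1.5) = 0.0668

P(X < 85) ≈ 0.0668


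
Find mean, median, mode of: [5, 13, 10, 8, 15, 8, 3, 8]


Sorted: [3, 5, 8, 8, 8, 10, 13, 15]
Mean = 70/8 = 35/4
Median = 8
Freq: {5: 1, 13: 1, 10: 1, 8: 3, 15: 1, 3: 1}
Mode: [8]

Mean=35/4, Median=8, Mode=8


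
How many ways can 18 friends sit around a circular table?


Circular arrangements of 18 distinct objects: fix one position to break rotational symmetry.
(n-1)! = 17! = 355687428096000

355687428096000


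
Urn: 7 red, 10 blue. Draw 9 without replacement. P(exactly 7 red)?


Hypergeometric: C(7,7)×C(10,2)/C(17,9)
= 1×45/24310 = 9/4862

P(X=7) = 9/4862 ≈ 0.19%


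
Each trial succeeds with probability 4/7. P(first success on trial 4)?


Geometric: P(X=4) = (1-p)^(k-1)×p = (3/7)^3×4/7 = 108/2401

P(X=4) = 108/2401 ≈ 4.50%


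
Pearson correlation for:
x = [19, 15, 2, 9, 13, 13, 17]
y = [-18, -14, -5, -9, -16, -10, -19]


n=7, Σx=88, Σy=-91, Σxy=-1304, Σx²=1298, Σy²=1343
r = (7×(-1304) - 88×(-91))/√((7×1298 - 88²)(7×1343 - (-91)²))
= -1120/√(1342×1120) = -1120/√1503040 ≈ -1120/1225.9853 ≈ -0.9136

r ≈ -0.9136


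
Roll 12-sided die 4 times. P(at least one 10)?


P(no 10)^4 = (11/12)^4 = 14641/20736
P(≥1) = 1 - 14641/20736 = 6095/20736

P = 6095/20736 ≈ 29.39%


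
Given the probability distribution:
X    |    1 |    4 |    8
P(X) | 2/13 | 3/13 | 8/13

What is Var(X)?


E[X] = 6
E[X²] = 562/13
Var(X) = E[X²] - (E[X])² = 562/13 - 36 = 94/13

Var(X) = 94/13 ≈ 7.2308


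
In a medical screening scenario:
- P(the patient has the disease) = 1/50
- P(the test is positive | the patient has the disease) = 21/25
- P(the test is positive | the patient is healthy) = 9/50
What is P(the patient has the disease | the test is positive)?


Using Bayes' theorem:
P(A|B) = P(B|A)·P(A) / P(B)

P(the test is positive) = 21/25 × 1/50 + 9/50 × 49/50
= 21/1250 + 441/2500 = 483/2500

P(the patient has the disease|the test is positive) = (21/1250) / (483/2500) = 2/23

P(the patient has the disease|the test is positive) = 2/23 ≈ 8.70%


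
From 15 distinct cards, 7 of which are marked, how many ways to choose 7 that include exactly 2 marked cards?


Choose 2 of the 7 marked cards and 5 of the other 8 cards:
C(7,2)×C(8,5) = 21×56 = 1176

1176


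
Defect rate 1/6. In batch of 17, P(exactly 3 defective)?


Binomial: P(X=3) = C(17,3)×p^3×(1-p)^14
= 680 × 1/216 × 6103515625/78364164096 = 518798828125/2115832430592

P(X=3) = 518798828125/2115832430592 ≈ 24.52%


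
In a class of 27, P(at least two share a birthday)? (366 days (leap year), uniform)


P(all different) = Π(366-i)/366 for i=0..26
= 0.374173
P(match) = 1 - 0.374173 = 0.625827

P ≈ 0.6258 ≈ 62.58%


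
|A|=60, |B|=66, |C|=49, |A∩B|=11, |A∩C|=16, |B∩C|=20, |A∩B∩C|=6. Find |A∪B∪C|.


|A∪B∪C| = 60+66+49-11-16-20+6 = 134

|A∪B∪C| = 134


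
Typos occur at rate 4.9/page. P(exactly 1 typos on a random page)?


Poisson(λ=4.9): P(X=1) = e^(-λ)×λ^k/k!
= e^(-4.9) × 4.9^1 / 1!
≈ 0.007446583071 × 4.9 / 1 ≈ 0.036488

P(X=1) ≈ 0.036488 ≈ 3.65%


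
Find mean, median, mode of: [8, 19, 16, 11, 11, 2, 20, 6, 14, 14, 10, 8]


Sorted: [2, 6, 8, 8, 10, 11, 11, 14, 14, 16, 19, 20]
Mean = 139/12
Median = 11
Freq: {8: 2, 19: 1, 16: 1, 11: 2, 2: 1, 20: 1, 6: 1, 14: 2, 10: 1}
Mode: [8, 11, 14]

Mean=139/12, Median=11, Mode=[8, 11, 14]


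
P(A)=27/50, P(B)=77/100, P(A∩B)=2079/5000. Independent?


P(A)×P(B) = 2079/5000
P(A∩B) = 2079/5000
Equal ✓ → Independent

Yes, independent


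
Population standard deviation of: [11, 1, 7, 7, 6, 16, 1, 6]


Mean = 55/8
  (11-55/8)²=1089/64
  (1-55/8)²=2209/64
  (7-55/8)²=1/64
  (7-55/8)²=1/64
  (6-55/8)²=49/64
  (16-55/8)²=5329/64
  (1-55/8)²=2209/64
  (6-55/8)²=49/64
Σ(x-μ)² = 1367/8
σ² = (1367/8)/8 = 1367/64

σ = √(1367/64) ≈ 4.6216
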